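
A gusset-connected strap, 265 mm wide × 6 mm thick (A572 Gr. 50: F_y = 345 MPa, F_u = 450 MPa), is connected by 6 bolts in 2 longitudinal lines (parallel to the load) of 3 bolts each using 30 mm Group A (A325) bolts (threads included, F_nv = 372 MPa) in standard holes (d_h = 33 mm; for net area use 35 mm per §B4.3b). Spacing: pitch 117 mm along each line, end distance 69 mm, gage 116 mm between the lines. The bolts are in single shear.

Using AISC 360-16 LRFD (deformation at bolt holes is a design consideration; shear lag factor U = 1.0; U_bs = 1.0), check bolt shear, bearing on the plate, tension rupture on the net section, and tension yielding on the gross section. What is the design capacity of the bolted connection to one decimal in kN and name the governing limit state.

394.9 kN (net-section rupture governs)

Bolt shear: A_b = π(30)²/4 = 706.86 mm². φR_n = 0.75 × 372 × 706.86 × 6 × 1 = 1183.3 kN.
Bearing (6 mm plate, F_u = 450 MPa): end bolts L_c = 69 − 33/2 = 52.5, R_n = min(1.2×52.5×6×450, 2.4×30×6×450) = 170.1 kN/bolt; interior L_c = 117 − 33 = 84, R_n = 194.4 kN/bolt. φR_n = 0.75 × (2×170.1 + 4×194.4) = 838.4 kN.
Tension rupture (net): A_n = (265 − 2×35)×6 = 1170 mm² (U = 1.0, A_e = A_n). φR_n = 0.75 × 450 × 1170 = 394.9 kN.
Tension yield (gross): A_g = 265×6 = 1590 mm². φR_n = 0.90 × 345 × 1590 = 493.7 kN.
Governing: min(1183.3, 838.4, 394.9, 493.7) = 394.9 kN → net-section rupture.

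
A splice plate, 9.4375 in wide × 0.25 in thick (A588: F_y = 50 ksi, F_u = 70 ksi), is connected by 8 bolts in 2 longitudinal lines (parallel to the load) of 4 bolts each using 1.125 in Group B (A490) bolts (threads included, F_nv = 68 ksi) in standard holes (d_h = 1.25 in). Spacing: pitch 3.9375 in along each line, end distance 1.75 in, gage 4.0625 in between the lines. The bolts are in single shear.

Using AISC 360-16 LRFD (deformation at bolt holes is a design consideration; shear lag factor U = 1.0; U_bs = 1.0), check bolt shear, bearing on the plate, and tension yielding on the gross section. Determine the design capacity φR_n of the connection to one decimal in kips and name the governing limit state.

106.2 kips (gross-section yield governs)

Bolt shear: A_b = π(1.125)²/4 = 0.99402 in². φR_n = 0.75 × 68 × 0.99402 × 8 × 1 = 405.6 kips.
Bearing (0.25 in plate, F_u = 70 ksi): end bolts L_c = 1.75 − 1.25/2 = 1.125, R_n = min(1.2×1.125×0.25×70, 2.4×1.125×0.25×70) = 23.625 kips/bolt; interior L_c = 3.9375 − 1.25 = 2.6875, R_n = 47.25 kips/bolt. φR_n = 0.75 × (2×23.625 + 6×47.25) = 248.1 kips.
Tension yield (gross): A_g = 9.4375×0.25 = 2.3594 in². φR_n = 0.90 × 50 × 2.3594 = 106.2 kips.
Governing: min(405.6, 248.1, 106.2) = 106.2 kips → gross-section yield.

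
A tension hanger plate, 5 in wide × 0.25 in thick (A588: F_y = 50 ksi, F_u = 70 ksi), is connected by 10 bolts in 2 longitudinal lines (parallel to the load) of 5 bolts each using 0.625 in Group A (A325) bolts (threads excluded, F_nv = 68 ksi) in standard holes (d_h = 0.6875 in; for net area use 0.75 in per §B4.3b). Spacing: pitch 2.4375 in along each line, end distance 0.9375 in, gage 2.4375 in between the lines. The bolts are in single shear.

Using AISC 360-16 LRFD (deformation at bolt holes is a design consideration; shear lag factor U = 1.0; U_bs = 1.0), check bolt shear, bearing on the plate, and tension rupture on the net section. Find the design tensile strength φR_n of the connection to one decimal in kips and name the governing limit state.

Bolt shear: A_b = π(0.625)²/4 = 0.3068 in². φR_n = 0.75 × 68 × 0.3068 × 10 × 1 = 156.5 kips.
Bearing (0.25 in plate, F_u = 70 ksi): end bolts L_c = 0.9375 − 0.6875/2 = 0.59375, R_n = min(1.2×0.59375×0.25×70, 2.4×0.625×0.25×70) = 12.469 kips/bolt; interior L_c = 2.4375 − 0.6875 = 1.75, R_n = 26.25 kips/bolt. φR_n = 0.75 × (2×12.469 + 8×26.25) = 176.2 kips.
Tension rupture (net): A_n = (5 − 2×0.75)×0.25 = 0.875 in² (U = 1.0, A_e = A_n). φR_n = 0.75 × 70 × 0.875 = 45.9 kips.
Governing: min(156.5, 176.2, 45.9) = 45.9 kips → net-section rupture.

45.9 kips (net-section rupture governs)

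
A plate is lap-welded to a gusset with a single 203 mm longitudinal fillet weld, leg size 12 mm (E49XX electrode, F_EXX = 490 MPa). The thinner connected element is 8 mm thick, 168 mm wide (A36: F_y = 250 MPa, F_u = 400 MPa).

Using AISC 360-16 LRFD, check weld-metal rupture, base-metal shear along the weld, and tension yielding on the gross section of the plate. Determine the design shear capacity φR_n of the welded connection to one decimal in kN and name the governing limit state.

Weld metal: throat = 0.707×12 = 8.484 mm, L = 203 mm. φR_n = 0.75 × 0.6 × 490 × 8.484 × 203 = 379.8 kN.
Base metal shear (8 mm plate): yield φR_n = 1.0×0.6×250×8×203 = 243.6 kN; rupture φR_n = 0.75×0.6×400×8×203 = 292.3 kN; take 243.6 kN (yield).
Tension yield (gross): A_g = 168×8 = 1344 mm². φR_n = 0.90 × 250 × 1344 = 302.4 kN.
Governing: min(379.8, 243.6, 302.4) = 243.6 kN → base-metal shear.

243.6 kN (base-metal shear governs)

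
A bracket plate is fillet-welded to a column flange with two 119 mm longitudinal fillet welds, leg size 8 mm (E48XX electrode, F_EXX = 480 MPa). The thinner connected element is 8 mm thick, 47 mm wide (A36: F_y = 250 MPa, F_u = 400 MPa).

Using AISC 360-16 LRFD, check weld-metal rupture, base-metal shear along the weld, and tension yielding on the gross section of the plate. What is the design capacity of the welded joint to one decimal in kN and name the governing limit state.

84.6 kN (gross-section yield governs)

Weld metal: throat = 0.707×8 = 5.656 mm, L = 2×119 = 238 mm. φR_n = 0.75 × 0.6 × 480 × 5.656 × 238 = 290.8 kN.
Base metal shear (8 mm plate): yield φR_n = 1.0×0.6×250×8×238 = 285.6 kN; rupture φR_n = 0.75×0.6×400×8×238 = 342.7 kN; take 285.6 kN (yield).
Tension yield (gross): A_g = 47×8 = 376 mm². φR_n = 0.90 × 250 × 376 = 84.6 kN.
Governing: min(290.8, 285.6, 84.6) = 84.6 kN → gross-section yield.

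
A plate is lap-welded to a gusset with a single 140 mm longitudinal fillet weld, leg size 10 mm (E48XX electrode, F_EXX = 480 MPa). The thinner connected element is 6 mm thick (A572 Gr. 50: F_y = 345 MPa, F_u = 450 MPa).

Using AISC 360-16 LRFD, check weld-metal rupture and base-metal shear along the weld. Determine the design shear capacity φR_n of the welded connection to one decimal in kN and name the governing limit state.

170.1 kN (base-metal shear governs)

Weld metal: throat = 0.707×10 = 7.07 mm, L = 140 mm. φR_n = 0.75 × 0.6 × 480 × 7.07 × 140 = 213.8 kN.
Base metal shear (6 mm plate): yield φR_n = 1.0×0.6×345×6×140 = 173.9 kN; rupture φR_n = 0.75×0.6×450×6×140 = 170.1 kN; take 170.1 kN (rupture).
Governing: min(213.8, 170.1) = 170.1 kN → base-metal shear.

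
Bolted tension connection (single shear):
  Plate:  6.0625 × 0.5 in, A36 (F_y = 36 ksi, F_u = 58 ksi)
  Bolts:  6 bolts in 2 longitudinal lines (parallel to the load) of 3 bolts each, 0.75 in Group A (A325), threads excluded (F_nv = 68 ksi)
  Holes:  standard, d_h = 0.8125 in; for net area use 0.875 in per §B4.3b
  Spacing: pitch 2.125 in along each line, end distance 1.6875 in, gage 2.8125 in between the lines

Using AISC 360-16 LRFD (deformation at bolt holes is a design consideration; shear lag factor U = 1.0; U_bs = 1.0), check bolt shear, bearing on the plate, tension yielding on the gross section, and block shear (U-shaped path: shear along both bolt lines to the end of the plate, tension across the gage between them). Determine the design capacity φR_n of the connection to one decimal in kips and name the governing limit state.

Bolt shear: A_b = π(0.75)²/4 = 0.44179 in². φR_n = 0.75 × 68 × 0.44179 × 6 × 1 = 135.2 kips.
Bearing (0.5 in plate, F_u = 58 ksi): end bolts L_c = 1.6875 − 0.8125/2 = 1.28125, R_n = min(1.2×1.28125×0.5×58, 2.4×0.75×0.5×58) = 44.588 kips/bolt; interior L_c = 2.125 − 0.8125 = 1.3125, R_n = 45.675 kips/bolt. φR_n = 0.75 × (2×44.588 + 4×45.675) = 203.9 kips.
Tension yield (gross): A_g = 6.0625×0.5 = 3.0313 in². φR_n = 0.90 × 36 × 3.0313 = 98.2 kips.
Block shear: shear path 2×[1.6875+2×2.125] = 2×5.9375 in, A_gv = 5.9375, A_nv = 2×(5.9375 − 2.5×0.875)×0.5 = 3.75 in²; tension across gage: (2.8125 − 1×0.875)×0.5 = 0.96875 in². R_n = min(0.6×58×3.75, 0.6×36×5.9375) + 1.0×58×0.96875 = min(130.5, 128.25) + 56.188 = 184.44 kips. φR_n = 0.75 × 184.44 = 138.3 kips.
Governing: min(135.2, 203.9, 98.2, 138.3) = 98.2 kips → gross-section yield.

98.2 kips (gross-section yield governs)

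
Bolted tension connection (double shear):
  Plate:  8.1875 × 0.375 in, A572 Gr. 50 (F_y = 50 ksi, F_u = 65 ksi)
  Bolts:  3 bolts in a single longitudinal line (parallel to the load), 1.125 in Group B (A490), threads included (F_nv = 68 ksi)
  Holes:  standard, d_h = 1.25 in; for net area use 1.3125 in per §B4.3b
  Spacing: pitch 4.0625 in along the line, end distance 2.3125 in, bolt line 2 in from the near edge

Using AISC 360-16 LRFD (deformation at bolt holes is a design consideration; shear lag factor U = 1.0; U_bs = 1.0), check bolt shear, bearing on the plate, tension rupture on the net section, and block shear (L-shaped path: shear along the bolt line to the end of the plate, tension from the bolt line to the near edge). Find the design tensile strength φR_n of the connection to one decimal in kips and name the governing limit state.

Bolt shear: A_b = π(1.125)²/4 = 0.99402 in². φR_n = 0.75 × 68 × 0.99402 × 3 × 2 = 304.2 kips.
Bearing (0.375 in plate, F_u = 65 ksi): end bolts L_c = 2.3125 − 1.25/2 = 1.6875, R_n = min(1.2×1.6875×0.375×65, 2.4×1.125×0.375×65) = 49.359 kips/bolt; interior L_c = 4.0625 − 1.25 = 2.8125, R_n = 65.813 kips/bolt. φR_n = 0.75 × (1×49.359 + 2×65.813) = 135.7 kips.
Tension rupture (net): A_n = (8.1875 − 1×1.3125)×0.375 = 2.5781 in² (U = 1.0, A_e = A_n). φR_n = 0.75 × 65 × 2.5781 = 125.7 kips.
Block shear: shear path 1×[2.3125+2×4.0625] = 1×10.4375 in, A_gv = 3.9141, A_nv = 1×(10.4375 − 2.5×1.3125)×0.375 = 2.6836 in²; tension to near edge: (2 − 0.5×1.3125)×0.375 = 0.50391 in². R_n = min(0.6×65×2.6836, 0.6×50×3.9141) + 1.0×65×0.50391 = min(104.66, 117.42) + 32.754 = 137.41 kips. φR_n = 0.75 × 137.41 = 103.1 kips.
Governing: min(304.2, 135.7, 125.7, 103.1) = 103.1 kips → block shear.

103.1 kips (block shear governs)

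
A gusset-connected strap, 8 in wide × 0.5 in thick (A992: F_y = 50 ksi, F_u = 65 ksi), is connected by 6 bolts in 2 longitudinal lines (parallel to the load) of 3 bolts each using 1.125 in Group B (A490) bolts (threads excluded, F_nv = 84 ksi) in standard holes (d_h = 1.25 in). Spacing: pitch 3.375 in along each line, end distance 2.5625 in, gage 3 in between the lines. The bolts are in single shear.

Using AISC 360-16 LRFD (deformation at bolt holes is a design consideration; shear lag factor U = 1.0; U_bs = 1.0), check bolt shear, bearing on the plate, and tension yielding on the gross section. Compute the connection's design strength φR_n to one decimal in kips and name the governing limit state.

Bolt shear: A_b = π(1.125)²/4 = 0.99402 in². φR_n = 0.75 × 84 × 0.99402 × 6 × 1 = 375.7 kips.
Bearing (0.5 in plate, F_u = 65 ksi): end bolts L_c = 2.5625 − 1.25/2 = 1.9375, R_n = min(1.2×1.9375×0.5×65, 2.4×1.125×0.5×65) = 75.563 kips/bolt; interior L_c = 3.375 − 1.25 = 2.125, R_n = 82.875 kips/bolt. φR_n = 0.75 × (2×75.563 + 4×82.875) = 362.0 kips.
Tension yield (gross): A_g = 8×0.5 = 4 in². φR_n = 0.90 × 50 × 4 = 180.0 kips.
Governing: min(375.7, 362.0, 180.0) = 180.0 kips → gross-section yield.

180.0 kips (gross-section yield governs)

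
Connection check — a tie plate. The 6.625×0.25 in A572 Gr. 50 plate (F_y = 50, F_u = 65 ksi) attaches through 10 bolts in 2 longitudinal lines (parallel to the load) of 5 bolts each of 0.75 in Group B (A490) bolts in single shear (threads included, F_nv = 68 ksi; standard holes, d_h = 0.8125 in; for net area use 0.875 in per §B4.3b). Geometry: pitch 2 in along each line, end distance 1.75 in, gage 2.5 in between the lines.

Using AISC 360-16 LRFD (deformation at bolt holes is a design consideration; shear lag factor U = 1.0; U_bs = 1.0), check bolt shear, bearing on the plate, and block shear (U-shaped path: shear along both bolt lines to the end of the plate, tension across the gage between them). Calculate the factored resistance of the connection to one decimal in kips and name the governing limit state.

Bolt shear: A_b = π(0.75)²/4 = 0.44179 in². φR_n = 0.75 × 68 × 0.44179 × 10 × 1 = 225.3 kips.
Bearing (0.25 in plate, F_u = 65 ksi): end bolts L_c = 1.75 − 0.8125/2 = 1.34375, R_n = min(1.2×1.34375×0.25×65, 2.4×0.75×0.25×65) = 26.203 kips/bolt; interior L_c = 2 − 0.8125 = 1.1875, R_n = 23.156 kips/bolt. φR_n = 0.75 × (2×26.203 + 8×23.156) = 178.2 kips.
Block shear: shear path 2×[1.75+4×2] = 2×9.75 in, A_gv = 4.875, A_nv = 2×(9.75 − 4.5×0.875)×0.25 = 2.9063 in²; tension across gage: (2.5 − 1×0.875)×0.25 = 0.40625 in². R_n = min(0.6×65×2.9063, 0.6×50×4.875) + 1.0×65×0.40625 = min(113.35, 146.25) + 26.406 = 139.76 kips. φR_n = 0.75 × 139.76 = 104.8 kips.
Governing: min(225.3, 178.2, 104.8) = 104.8 kips → block shear.

104.8 kips (block shear governs)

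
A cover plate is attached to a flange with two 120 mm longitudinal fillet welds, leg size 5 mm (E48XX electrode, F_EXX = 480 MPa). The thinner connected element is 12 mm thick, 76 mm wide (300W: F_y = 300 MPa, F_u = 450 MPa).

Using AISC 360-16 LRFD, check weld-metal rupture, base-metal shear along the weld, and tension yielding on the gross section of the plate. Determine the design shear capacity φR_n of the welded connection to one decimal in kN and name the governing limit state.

Weld metal: throat = 0.707×5 = 3.535 mm, L = 2×120 = 240 mm. φR_n = 0.75 × 0.6 × 480 × 3.535 × 240 = 183.3 kN.
Base metal shear (12 mm plate): yield φR_n = 1.0×0.6×300×12×240 = 518.4 kN; rupture φR_n = 0.75×0.6×450×12×240 = 583.2 kN; take 518.4 kN (yield).
Tension yield (gross): A_g = 76×12 = 912 mm². φR_n = 0.90 × 300 × 912 = 246.2 kN.
Governing: min(183.3, 518.4, 246.2) = 183.3 kN → weld metal.

183.3 kN (weld metal governs)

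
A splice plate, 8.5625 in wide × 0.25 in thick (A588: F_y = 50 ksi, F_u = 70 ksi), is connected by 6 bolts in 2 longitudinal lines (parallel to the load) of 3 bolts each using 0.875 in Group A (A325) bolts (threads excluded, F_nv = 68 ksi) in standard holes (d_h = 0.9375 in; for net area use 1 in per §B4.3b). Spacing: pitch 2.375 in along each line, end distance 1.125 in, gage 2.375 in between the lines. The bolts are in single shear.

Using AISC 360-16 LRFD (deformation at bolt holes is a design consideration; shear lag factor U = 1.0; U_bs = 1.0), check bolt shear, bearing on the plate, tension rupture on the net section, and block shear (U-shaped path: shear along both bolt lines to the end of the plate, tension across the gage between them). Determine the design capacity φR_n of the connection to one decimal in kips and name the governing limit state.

Bolt shear: A_b = π(0.875)²/4 = 0.60132 in². φR_n = 0.75 × 68 × 0.60132 × 6 × 1 = 184.0 kips.
Bearing (0.25 in plate, F_u = 70 ksi): end bolts L_c = 1.125 − 0.9375/2 = 0.65625, R_n = min(1.2×0.65625×0.25×70, 2.4×0.875×0.25×70) = 13.781 kips/bolt; interior L_c = 2.375 − 0.9375 = 1.4375, R_n = 30.188 kips/bolt. φR_n = 0.75 × (2×13.781 + 4×30.188) = 111.2 kips.
Tension rupture (net): A_n = (8.5625 − 2×1)×0.25 = 1.6406 in² (U = 1.0, A_e = A_n). φR_n = 0.75 × 70 × 1.6406 = 86.1 kips.
Block shear: shear path 2×[1.125+2×2.375] = 2×5.875 in, A_gv = 2.9375, A_nv = 2×(5.875 − 2.5×1)×0.25 = 1.6875 in²; tension across gage: (2.375 − 1×1)×0.25 = 0.34375 in². R_n = min(0.6×70×1.6875, 0.6×50×2.9375) + 1.0×70×0.34375 = min(70.875, 88.125) + 24.063 = 94.938 kips. φR_n = 0.75 × 94.938 = 71.2 kips.
Governing: min(184.0, 111.2, 86.1, 71.2) = 71.2 kips → block shear.

71.2 kips (block shear governs)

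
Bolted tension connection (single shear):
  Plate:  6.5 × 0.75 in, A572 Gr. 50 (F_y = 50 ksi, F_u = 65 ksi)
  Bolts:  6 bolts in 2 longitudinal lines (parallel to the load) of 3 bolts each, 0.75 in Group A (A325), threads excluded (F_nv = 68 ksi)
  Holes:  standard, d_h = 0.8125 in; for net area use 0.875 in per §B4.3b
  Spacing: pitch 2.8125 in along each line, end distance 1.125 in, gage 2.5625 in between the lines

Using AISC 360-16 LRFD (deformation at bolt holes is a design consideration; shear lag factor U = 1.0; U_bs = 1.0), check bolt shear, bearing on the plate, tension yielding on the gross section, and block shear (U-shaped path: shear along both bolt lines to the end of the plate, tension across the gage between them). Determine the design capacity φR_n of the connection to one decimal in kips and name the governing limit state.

Bolt shear: A_b = π(0.75)²/4 = 0.44179 in². φR_n = 0.75 × 68 × 0.44179 × 6 × 1 = 135.2 kips.
Bearing (0.75 in plate, F_u = 65 ksi): end bolts L_c = 1.125 − 0.8125/2 = 0.71875, R_n = min(1.2×0.71875×0.75×65, 2.4×0.75×0.75×65) = 42.047 kips/bolt; interior L_c = 2.8125 − 0.8125 = 2, R_n = 87.75 kips/bolt. φR_n = 0.75 × (2×42.047 + 4×87.75) = 326.3 kips.
Tension yield (gross): A_g = 6.5×0.75 = 4.875 in². φR_n = 0.90 × 50 × 4.875 = 219.4 kips.
Block shear: shear path 2×[1.125+2×2.8125] = 2×6.75 in, A_gv = 10.125, A_nv = 2×(6.75 − 2.5×0.875)×0.75 = 6.8438 in²; tension across gage: (2.5625 − 1×0.875)×0.75 = 1.2656 in². R_n = min(0.6×65×6.8438, 0.6×50×10.125) + 1.0×65×1.2656 = min(266.91, 303.75) + 82.264 = 349.17 kips. φR_n = 0.75 × 349.17 = 261.9 kips.
Governing: min(135.2, 326.3, 219.4, 261.9) = 135.2 kips → bolt shear.

135.2 kips (bolt shear governs)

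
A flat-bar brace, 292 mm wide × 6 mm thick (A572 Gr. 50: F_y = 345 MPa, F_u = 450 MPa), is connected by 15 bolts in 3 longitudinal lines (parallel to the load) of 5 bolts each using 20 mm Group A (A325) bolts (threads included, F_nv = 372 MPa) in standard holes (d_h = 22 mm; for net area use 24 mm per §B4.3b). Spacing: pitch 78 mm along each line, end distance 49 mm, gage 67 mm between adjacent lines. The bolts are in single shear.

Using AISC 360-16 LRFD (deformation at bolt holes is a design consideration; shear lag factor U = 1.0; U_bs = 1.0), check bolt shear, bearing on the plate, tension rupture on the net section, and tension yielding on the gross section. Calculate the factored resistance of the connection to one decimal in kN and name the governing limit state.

Bolt shear: A_b = π(20)²/4 = 314.16 mm². φR_n = 0.75 × 372 × 314.16 × 15 × 1 = 1314.8 kN.
Bearing (6 mm plate, F_u = 450 MPa): end bolts L_c = 49 − 22/2 = 38, R_n = min(1.2×38×6×450, 2.4×20×6×450) = 123.12 kN/bolt; interior L_c = 78 − 22 = 56, R_n = 129.6 kN/bolt. φR_n = 0.75 × (3×123.12 + 12×129.6) = 1443.4 kN.
Tension rupture (net): A_n = (292 − 3×24)×6 = 1320 mm² (U = 1.0, A_e = A_n). φR_n = 0.75 × 450 × 1320 = 445.5 kN.
Tension yield (gross): A_g = 292×6 = 1752 mm². φR_n = 0.90 × 345 × 1752 = 544.0 kN.
Governing: min(1314.8, 1443.4, 445.5, 544.0) = 445.5 kN → net-section rupture.

445.5 kN (net-section rupture governs)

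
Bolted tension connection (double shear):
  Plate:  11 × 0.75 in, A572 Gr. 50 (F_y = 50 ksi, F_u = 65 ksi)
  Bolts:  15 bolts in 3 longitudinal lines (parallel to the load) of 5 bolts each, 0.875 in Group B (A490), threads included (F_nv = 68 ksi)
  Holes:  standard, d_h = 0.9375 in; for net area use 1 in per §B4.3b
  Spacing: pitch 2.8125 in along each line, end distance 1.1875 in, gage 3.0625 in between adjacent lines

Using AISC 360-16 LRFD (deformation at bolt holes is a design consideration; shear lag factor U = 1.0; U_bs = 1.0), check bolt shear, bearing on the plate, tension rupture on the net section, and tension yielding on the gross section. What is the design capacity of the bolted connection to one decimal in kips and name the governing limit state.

Bolt shear: A_b = π(0.875)²/4 = 0.60132 in². φR_n = 0.75 × 68 × 0.60132 × 15 × 2 = 920.0 kips.
Bearing (0.75 in plate, F_u = 65 ksi): end bolts L_c = 1.1875 − 0.9375/2 = 0.71875, R_n = min(1.2×0.71875×0.75×65, 2.4×0.875×0.75×65) = 42.047 kips/bolt; interior L_c = 2.8125 − 0.9375 = 1.875, R_n = 102.38 kips/bolt. φR_n = 0.75 × (3×42.047 + 12×102.38) = 1016.0 kips.
Tension rupture (net): A_n = (11 − 3×1)×0.75 = 6 in² (U = 1.0, A_e = A_n). φR_n = 0.75 × 65 × 6 = 292.5 kips.
Tension yield (gross): A_g = 11×0.75 = 8.25 in². φR_n = 0.90 × 50 × 8.25 = 371.3 kips.
Governing: min(920.0, 1016.0, 292.5, 371.3) = 292.5 kips → net-section rupture.

292.5 kips (net-section rupture governs)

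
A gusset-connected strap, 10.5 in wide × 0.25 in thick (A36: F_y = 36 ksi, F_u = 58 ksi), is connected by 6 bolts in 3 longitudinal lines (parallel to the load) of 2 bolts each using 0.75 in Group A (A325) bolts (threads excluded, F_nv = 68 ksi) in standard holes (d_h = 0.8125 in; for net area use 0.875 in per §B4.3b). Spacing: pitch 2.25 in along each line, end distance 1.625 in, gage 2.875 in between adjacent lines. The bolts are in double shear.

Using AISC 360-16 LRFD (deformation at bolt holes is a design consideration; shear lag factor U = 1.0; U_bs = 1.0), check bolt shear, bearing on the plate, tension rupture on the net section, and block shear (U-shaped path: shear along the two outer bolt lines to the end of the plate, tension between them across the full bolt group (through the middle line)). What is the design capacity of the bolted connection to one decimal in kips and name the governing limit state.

74.9 kips (block shear governs)

Bolt shear: A_b = π(0.75)²/4 = 0.44179 in². φR_n = 0.75 × 68 × 0.44179 × 6 × 2 = 270.4 kips.
Bearing (0.25 in plate, F_u = 58 ksi): end bolts L_c = 1.625 − 0.8125/2 = 1.21875, R_n = min(1.2×1.21875×0.25×58, 2.4×0.75×0.25×58) = 21.206 kips/bolt; interior L_c = 2.25 − 0.8125 = 1.4375, R_n = 25.013 kips/bolt. φR_n = 0.75 × (3×21.206 + 3×25.013) = 104.0 kips.
Tension rupture (net): A_n = (10.5 − 3×0.875)×0.25 = 1.9688 in² (U = 1.0, A_e = A_n). φR_n = 0.75 × 58 × 1.9688 = 85.6 kips.
Block shear: shear path 2×[1.625+1×2.25] = 2×3.875 in, A_gv = 1.9375, A_nv = 2×(3.875 − 1.5×0.875)×0.25 = 1.2813 in²; tension across gage: (5.75 − 2×0.875)×0.25 = 1 in². R_n = min(0.6×58×1.2813, 0.6×36×1.9375) + 1.0×58×1 = min(44.589, 41.85) + 58 = 99.85 kips. φR_n = 0.75 × 99.85 = 74.9 kips.
Governing: min(270.4, 104.0, 85.6, 74.9) = 74.9 kips → block shear.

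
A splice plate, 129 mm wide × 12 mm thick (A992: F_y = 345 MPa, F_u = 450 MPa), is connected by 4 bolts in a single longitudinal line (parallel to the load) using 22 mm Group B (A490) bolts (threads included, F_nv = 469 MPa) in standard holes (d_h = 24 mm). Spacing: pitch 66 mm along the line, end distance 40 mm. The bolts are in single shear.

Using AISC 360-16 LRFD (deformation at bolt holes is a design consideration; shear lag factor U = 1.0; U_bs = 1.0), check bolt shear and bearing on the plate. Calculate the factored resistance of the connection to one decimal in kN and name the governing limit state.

Bolt shear: A_b = π(22)²/4 = 380.13 mm². φR_n = 0.75 × 469 × 380.13 × 4 × 1 = 534.8 kN.
Bearing (12 mm plate, F_u = 450 MPa): end bolts L_c = 40 − 24/2 = 28, R_n = min(1.2×28×12×450, 2.4×22×12×450) = 181.44 kN/bolt; interior L_c = 66 − 24 = 42, R_n = 272.16 kN/bolt. φR_n = 0.75 × (1×181.44 + 3×272.16) = 748.4 kN.
Governing: min(534.8, 748.4) = 534.8 kN → bolt shear.

534.8 kN (bolt shear governs)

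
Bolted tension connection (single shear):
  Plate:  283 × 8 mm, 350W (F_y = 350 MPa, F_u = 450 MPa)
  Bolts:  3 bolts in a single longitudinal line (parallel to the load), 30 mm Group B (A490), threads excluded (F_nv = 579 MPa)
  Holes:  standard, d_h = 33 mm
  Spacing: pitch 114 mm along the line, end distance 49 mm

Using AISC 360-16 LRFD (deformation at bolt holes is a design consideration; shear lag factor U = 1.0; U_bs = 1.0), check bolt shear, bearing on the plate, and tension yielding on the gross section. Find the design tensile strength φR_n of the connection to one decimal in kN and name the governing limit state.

Bolt shear: A_b = π(30)²/4 = 706.86 mm². φR_n = 0.75 × 579 × 706.86 × 3 × 1 = 920.9 kN.
Bearing (8 mm plate, F_u = 450 MPa): end bolts L_c = 49 − 33/2 = 32.5, R_n = min(1.2×32.5×8×450, 2.4×30×8×450) = 140.4 kN/bolt; interior L_c = 114 − 33 = 81, R_n = 259.2 kN/bolt. φR_n = 0.75 × (1×140.4 + 2×259.2) = 494.1 kN.
Tension yield (gross): A_g = 283×8 = 2264 mm². φR_n = 0.90 × 350 × 2264 = 713.2 kN.
Governing: min(920.9, 494.1, 713.2) = 494.1 kN → bearing.

494.1 kN (bearing governs)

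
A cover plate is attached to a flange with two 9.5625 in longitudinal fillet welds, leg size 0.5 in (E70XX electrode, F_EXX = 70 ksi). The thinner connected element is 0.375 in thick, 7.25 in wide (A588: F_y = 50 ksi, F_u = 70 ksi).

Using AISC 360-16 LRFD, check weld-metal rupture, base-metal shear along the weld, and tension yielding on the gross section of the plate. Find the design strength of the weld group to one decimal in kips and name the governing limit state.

122.3 kips (gross-section yield governs)

Weld metal: throat = 0.707×0.5 = 0.3535 in, L = 2×9.5625 = 19.125 in. φR_n = 0.75 × 0.6 × 70 × 0.3535 × 19.125 = 213.0 kips.
Base metal shear (0.375 in plate): yield φR_n = 1.0×0.6×50×0.375×19.125 = 215.2 kips; rupture φR_n = 0.75×0.6×70×0.375×19.125 = 225.9 kips; take 215.2 kips (yield).
Tension yield (gross): A_g = 7.25×0.375 = 2.7188 in². φR_n = 0.90 × 50 × 2.7188 = 122.3 kips.
Governing: min(213.0, 215.2, 122.3) = 122.3 kips → gross-section yield.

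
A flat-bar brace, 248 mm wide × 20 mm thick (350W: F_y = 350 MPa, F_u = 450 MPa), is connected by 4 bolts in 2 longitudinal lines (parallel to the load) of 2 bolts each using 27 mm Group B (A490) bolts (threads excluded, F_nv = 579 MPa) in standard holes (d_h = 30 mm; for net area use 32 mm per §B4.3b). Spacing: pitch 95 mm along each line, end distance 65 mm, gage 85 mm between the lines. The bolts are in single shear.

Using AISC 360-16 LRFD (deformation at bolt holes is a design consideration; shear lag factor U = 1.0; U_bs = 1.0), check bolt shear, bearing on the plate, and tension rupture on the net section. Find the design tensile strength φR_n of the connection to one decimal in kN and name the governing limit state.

Bolt shear: A_b = π(27)²/4 = 572.56 mm². φR_n = 0.75 × 579 × 572.56 × 4 × 1 = 994.5 kN.
Bearing (20 mm plate, F_u = 450 MPa): end bolts L_c = 65 − 30/2 = 50, R_n = min(1.2×50×20×450, 2.4×27×20×450) = 540 kN/bolt; interior L_c = 95 − 30 = 65, R_n = 583.2 kN/bolt. φR_n = 0.75 × (2×540 + 2×583.2) = 1684.8 kN.
Tension rupture (net): A_n = (248 − 2×32)×20 = 3680 mm² (U = 1.0, A_e = A_n). φR_n = 0.75 × 450 × 3680 = 1242.0 kN.
Governing: min(994.5, 1684.8, 1242.0) = 994.5 kN → bolt shear.

994.5 kN (bolt shear governs)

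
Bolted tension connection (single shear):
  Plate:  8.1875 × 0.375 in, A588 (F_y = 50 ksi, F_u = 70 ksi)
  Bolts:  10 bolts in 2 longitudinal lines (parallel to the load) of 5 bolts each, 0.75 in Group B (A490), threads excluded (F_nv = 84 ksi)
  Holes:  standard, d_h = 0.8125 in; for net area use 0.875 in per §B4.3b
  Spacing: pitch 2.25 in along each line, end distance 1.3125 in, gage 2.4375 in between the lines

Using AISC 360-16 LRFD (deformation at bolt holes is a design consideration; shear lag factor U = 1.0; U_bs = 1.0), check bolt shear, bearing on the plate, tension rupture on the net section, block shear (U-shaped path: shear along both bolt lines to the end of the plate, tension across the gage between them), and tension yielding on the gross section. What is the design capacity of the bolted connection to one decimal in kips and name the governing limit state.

126.7 kips (net-section rupture governs)

Bolt shear: A_b = π(0.75)²/4 = 0.44179 in². φR_n = 0.75 × 84 × 0.44179 × 10 × 1 = 278.3 kips.
Bearing (0.375 in plate, F_u = 70 ksi): end bolts L_c = 1.3125 − 0.8125/2 = 0.90625, R_n = min(1.2×0.90625×0.375×70, 2.4×0.75×0.375×70) = 28.547 kips/bolt; interior L_c = 2.25 − 0.8125 = 1.4375, R_n = 45.281 kips/bolt. φR_n = 0.75 × (2×28.547 + 8×45.281) = 314.5 kips.
Tension rupture (net): A_n = (8.1875 − 2×0.875)×0.375 = 2.4141 in² (U = 1.0, A_e = A_n). φR_n = 0.75 × 70 × 2.4141 = 126.7 kips.
Block shear: shear path 2×[1.3125+4×2.25] = 2×10.3125 in, A_gv = 7.7344, A_nv = 2×(10.3125 − 4.5×0.875)×0.375 = 4.7813 in²; tension across gage: (2.4375 − 1×0.875)×0.375 = 0.58594 in². R_n = min(0.6×70×4.7813, 0.6×50×7.7344) + 1.0×70×0.58594 = min(200.81, 232.03) + 41.016 = 241.83 kips. φR_n = 0.75 × 241.83 = 181.4 kips.
Tension yield (gross): A_g = 8.1875×0.375 = 3.0703 in². φR_n = 0.90 × 50 × 3.0703 = 138.2 kips.
Governing: min(278.3, 314.5, 126.7, 181.4, 138.2) = 126.7 kips → net-section rupture.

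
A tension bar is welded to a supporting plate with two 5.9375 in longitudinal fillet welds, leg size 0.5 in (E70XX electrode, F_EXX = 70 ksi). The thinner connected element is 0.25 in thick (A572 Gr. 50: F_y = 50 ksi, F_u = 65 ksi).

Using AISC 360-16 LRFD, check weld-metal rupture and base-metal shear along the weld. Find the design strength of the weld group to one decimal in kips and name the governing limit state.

Weld metal: throat = 0.707×0.5 = 0.3535 in, L = 2×5.9375 = 11.875 in. φR_n = 0.75 × 0.6 × 70 × 0.3535 × 11.875 = 132.2 kips.
Base metal shear (0.25 in plate): yield φR_n = 1.0×0.6×50×0.25×11.875 = 89.1 kips; rupture φR_n = 0.75×0.6×65×0.25×11.875 = 86.8 kips; take 86.8 kips (rupture).
Governing: min(132.2, 86.8) = 86.8 kips → base-metal shear.

86.8 kips (base-metal shear governs)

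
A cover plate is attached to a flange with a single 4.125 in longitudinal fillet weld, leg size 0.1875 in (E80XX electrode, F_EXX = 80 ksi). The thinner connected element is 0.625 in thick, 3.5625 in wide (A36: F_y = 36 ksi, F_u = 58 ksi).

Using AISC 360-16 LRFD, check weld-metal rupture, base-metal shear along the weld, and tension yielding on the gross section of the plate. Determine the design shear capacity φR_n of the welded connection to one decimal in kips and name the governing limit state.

Weld metal: throat = 0.707×0.1875 = 0.13256 in, L = 4.125 in. φR_n = 0.75 × 0.6 × 80 × 0.13256 × 4.125 = 19.7 kips.
Base metal shear (0.625 in plate): yield φR_n = 1.0×0.6×36×0.625×4.125 = 55.7 kips; rupture φR_n = 0.75×0.6×58×0.625×4.125 = 67.3 kips; take 55.7 kips (yield).
Tension yield (gross): A_g = 3.5625×0.625 = 2.2266 in². φR_n = 0.90 × 36 × 2.2266 = 72.1 kips.
Governing: min(19.7, 55.7, 72.1) = 19.7 kips → weld metal.

19.7 kips (weld metal governs)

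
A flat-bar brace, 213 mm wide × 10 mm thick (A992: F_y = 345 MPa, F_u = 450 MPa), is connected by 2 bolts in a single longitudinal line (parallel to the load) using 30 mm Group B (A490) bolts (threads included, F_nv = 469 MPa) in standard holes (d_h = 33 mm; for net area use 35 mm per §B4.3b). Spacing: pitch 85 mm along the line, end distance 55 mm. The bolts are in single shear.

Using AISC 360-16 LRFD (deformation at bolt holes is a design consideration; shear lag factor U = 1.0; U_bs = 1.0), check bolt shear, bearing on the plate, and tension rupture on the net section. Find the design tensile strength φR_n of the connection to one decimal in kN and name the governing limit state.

Bolt shear: A_b = π(30)²/4 = 706.86 mm². φR_n = 0.75 × 469 × 706.86 × 2 × 1 = 497.3 kN.
Bearing (10 mm plate, F_u = 450 MPa): end bolts L_c = 55 − 33/2 = 38.5, R_n = min(1.2×38.5×10×450, 2.4×30×10×450) = 207.9 kN/bolt; interior L_c = 85 − 33 = 52, R_n = 280.8 kN/bolt. φR_n = 0.75 × (1×207.9 + 1×280.8) = 366.5 kN.
Tension rupture (net): A_n = (213 − 1×35)×10 = 1780 mm² (U = 1.0, A_e = A_n). φR_n = 0.75 × 450 × 1780 = 600.8 kN.
Governing: min(497.3, 366.5, 600.8) = 366.5 kN → bearing.

366.5 kN (bearing governs)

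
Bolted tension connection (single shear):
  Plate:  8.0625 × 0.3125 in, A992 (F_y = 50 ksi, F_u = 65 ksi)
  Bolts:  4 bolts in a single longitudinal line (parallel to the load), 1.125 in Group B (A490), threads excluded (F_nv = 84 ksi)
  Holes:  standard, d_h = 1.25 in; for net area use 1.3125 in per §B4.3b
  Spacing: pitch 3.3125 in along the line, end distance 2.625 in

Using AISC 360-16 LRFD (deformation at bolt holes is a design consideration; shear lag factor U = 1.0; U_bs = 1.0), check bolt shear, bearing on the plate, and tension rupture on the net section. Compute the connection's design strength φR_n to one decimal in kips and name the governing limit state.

102.8 kips (net-section rupture governs)

Bolt shear: A_b = π(1.125)²/4 = 0.99402 in². φR_n = 0.75 × 84 × 0.99402 × 4 × 1 = 250.5 kips.
Bearing (0.3125 in plate, F_u = 65 ksi): end bolts L_c = 2.625 − 1.25/2 = 2, R_n = min(1.2×2×0.3125×65, 2.4×1.125×0.3125×65) = 48.75 kips/bolt; interior L_c = 3.3125 − 1.25 = 2.0625, R_n = 50.273 kips/bolt. φR_n = 0.75 × (1×48.75 + 3×50.273) = 149.7 kips.
Tension rupture (net): A_n = (8.0625 − 1×1.3125)×0.3125 = 2.1094 in² (U = 1.0, A_e = A_n). φR_n = 0.75 × 65 × 2.1094 = 102.8 kips.
Governing: min(250.5, 149.7, 102.8) = 102.8 kips → net-section rupture.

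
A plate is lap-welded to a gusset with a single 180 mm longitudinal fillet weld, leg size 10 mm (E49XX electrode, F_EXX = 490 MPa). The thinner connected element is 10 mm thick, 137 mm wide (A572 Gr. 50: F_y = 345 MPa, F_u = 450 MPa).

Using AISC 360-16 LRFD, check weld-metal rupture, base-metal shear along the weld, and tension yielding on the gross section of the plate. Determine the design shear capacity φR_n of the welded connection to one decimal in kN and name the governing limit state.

Weld metal: throat = 0.707×10 = 7.07 mm, L = 180 mm. φR_n = 0.75 × 0.6 × 490 × 7.07 × 180 = 280.6 kN.
Base metal shear (10 mm plate): yield φR_n = 1.0×0.6×345×10×180 = 372.6 kN; rupture φR_n = 0.75×0.6×450×10×180 = 364.5 kN; take 364.5 kN (rupture).
Tension yield (gross): A_g = 137×10 = 1370 mm². φR_n = 0.90 × 345 × 1370 = 425.4 kN.
Governing: min(280.6, 364.5, 425.4) = 280.6 kN → weld metal.

280.6 kN (weld metal governs)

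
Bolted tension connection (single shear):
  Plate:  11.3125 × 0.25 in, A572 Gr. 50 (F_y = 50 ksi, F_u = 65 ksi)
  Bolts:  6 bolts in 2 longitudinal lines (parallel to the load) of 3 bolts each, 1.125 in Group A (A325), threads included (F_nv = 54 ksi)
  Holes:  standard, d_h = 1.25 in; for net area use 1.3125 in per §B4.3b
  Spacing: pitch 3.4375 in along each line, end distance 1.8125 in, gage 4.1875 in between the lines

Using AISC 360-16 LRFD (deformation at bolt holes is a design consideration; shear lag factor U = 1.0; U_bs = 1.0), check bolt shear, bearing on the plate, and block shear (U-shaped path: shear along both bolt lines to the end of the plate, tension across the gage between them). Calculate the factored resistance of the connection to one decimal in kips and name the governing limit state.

Bolt shear: A_b = π(1.125)²/4 = 0.99402 in². φR_n = 0.75 × 54 × 0.99402 × 6 × 1 = 241.5 kips.
Bearing (0.25 in plate, F_u = 65 ksi): end bolts L_c = 1.8125 − 1.25/2 = 1.1875, R_n = min(1.2×1.1875×0.25×65, 2.4×1.125×0.25×65) = 23.156 kips/bolt; interior L_c = 3.4375 − 1.25 = 2.1875, R_n = 42.656 kips/bolt. φR_n = 0.75 × (2×23.156 + 4×42.656) = 162.7 kips.
Block shear: shear path 2×[1.8125+2×3.4375] = 2×8.6875 in, A_gv = 4.3438, A_nv = 2×(8.6875 − 2.5×1.3125)×0.25 = 2.7031 in²; tension across gage: (4.1875 − 1×1.3125)×0.25 = 0.71875 in². R_n = min(0.6×65×2.7031, 0.6×50×4.3438) + 1.0×65×0.71875 = min(105.42, 130.31) + 46.719 = 152.14 kips. φR_n = 0.75 × 152.14 = 114.1 kips.
Governing: min(241.5, 162.7, 114.1) = 114.1 kips → block shear.

114.1 kips (block shear governs)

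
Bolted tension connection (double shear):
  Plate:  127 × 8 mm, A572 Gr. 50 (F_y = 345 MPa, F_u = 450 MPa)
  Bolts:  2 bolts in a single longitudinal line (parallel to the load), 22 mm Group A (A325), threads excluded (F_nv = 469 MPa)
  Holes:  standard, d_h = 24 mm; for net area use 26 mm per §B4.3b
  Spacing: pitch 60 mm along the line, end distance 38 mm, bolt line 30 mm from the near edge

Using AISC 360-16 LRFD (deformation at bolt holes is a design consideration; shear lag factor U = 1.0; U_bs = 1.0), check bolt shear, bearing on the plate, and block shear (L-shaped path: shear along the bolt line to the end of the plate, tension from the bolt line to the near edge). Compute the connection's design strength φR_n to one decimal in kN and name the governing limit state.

141.5 kN (block shear governs)

Bolt shear: A_b = π(22)²/4 = 380.13 mm². φR_n = 0.75 × 469 × 380.13 × 2 × 2 = 534.8 kN.
Bearing (8 mm plate, F_u = 450 MPa): end bolts L_c = 38 − 24/2 = 26, R_n = min(1.2×26×8×450, 2.4×22×8×450) = 112.32 kN/bolt; interior L_c = 60 − 24 = 36, R_n = 155.52 kN/bolt. φR_n = 0.75 × (1×112.32 + 1×155.52) = 200.9 kN.
Block shear: shear path 1×[38+1×60] = 1×98 mm, A_gv = 784, A_nv = 1×(98 − 1.5×26)×8 = 472 mm²; tension to near edge: (30 − 0.5×26)×8 = 136 mm². R_n = min(0.6×450×472, 0.6×345×784) + 1.0×450×136 = min(127.44, 162.29) + 61.2 = 188.64 kN. φR_n = 0.75 × 188.64 = 141.5 kN.
Governing: min(534.8, 200.9, 141.5) = 141.5 kN → block shear.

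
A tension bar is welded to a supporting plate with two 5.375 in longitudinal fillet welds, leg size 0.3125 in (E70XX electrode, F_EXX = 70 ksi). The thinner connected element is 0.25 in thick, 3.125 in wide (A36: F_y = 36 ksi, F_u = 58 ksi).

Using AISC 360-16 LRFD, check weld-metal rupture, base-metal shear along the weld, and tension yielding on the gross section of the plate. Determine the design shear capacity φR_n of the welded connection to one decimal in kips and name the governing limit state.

Weld metal: throat = 0.707×0.3125 = 0.22094 in, L = 2×5.375 = 10.75 in. φR_n = 0.75 × 0.6 × 70 × 0.22094 × 10.75 = 74.8 kips.
Base metal shear (0.25 in plate): yield φR_n = 1.0×0.6×36×0.25×10.75 = 58.1 kips; rupture φR_n = 0.75×0.6×58×0.25×10.75 = 70.1 kips; take 58.1 kips (yield).
Tension yield (gross): A_g = 3.125×0.25 = 0.78125 in². φR_n = 0.90 × 36 × 0.78125 = 25.3 kips.
Governing: min(74.8, 58.1, 25.3) = 25.3 kips → gross-section yield.

25.3 kips (gross-section yield governs)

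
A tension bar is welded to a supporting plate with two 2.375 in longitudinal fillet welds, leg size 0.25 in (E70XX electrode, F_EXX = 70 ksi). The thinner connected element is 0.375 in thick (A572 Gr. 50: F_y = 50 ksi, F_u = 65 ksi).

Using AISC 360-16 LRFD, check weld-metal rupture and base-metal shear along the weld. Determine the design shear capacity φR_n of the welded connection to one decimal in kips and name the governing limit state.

Weld metal: throat = 0.707×0.25 = 0.17675 in, L = 2×2.375 = 4.75 in. φR_n = 0.75 × 0.6 × 70 × 0.17675 × 4.75 = 26.4 kips.
Base metal shear (0.375 in plate): yield φR_n = 1.0×0.6×50×0.375×4.75 = 53.4 kips; rupture φR_n = 0.75×0.6×65×0.375×4.75 = 52.1 kips; take 52.1 kips (rupture).
Governing: min(26.4, 52.1) = 26.4 kips → weld metal.

26.4 kips (weld metal governs)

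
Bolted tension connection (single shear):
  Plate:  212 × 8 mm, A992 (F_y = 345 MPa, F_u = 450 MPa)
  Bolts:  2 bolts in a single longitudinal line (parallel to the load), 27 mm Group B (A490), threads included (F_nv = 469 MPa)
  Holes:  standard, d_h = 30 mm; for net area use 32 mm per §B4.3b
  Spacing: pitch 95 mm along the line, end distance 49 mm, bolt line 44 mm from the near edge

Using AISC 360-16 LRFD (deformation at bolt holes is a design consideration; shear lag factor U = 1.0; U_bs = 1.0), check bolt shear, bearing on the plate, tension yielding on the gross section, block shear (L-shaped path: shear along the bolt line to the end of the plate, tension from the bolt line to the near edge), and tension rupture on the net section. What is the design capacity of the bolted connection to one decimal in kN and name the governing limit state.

231.1 kN (block shear governs)

Bolt shear: A_b = π(27)²/4 = 572.56 mm². φR_n = 0.75 × 469 × 572.56 × 2 × 1 = 402.8 kN.
Bearing (8 mm plate, F_u = 450 MPa): end bolts L_c = 49 − 30/2 = 34, R_n = min(1.2×34×8×450, 2.4×27×8×450) = 146.88 kN/bolt; interior L_c = 95 − 30 = 65, R_n = 233.28 kN/bolt. φR_n = 0.75 × (1×146.88 + 1×233.28) = 285.1 kN.
Tension yield (gross): A_g = 212×8 = 1696 mm². φR_n = 0.90 × 345 × 1696 = 526.6 kN.
Block shear: shear path 1×[49+1×95] = 1×144 mm, A_gv = 1152, A_nv = 1×(144 − 1.5×32)×8 = 768 mm²; tension to near edge: (44 − 0.5×32)×8 = 224 mm². R_n = min(0.6×450×768, 0.6×345×1152) + 1.0×450×224 = min(207.36, 238.46) + 100.8 = 308.16 kN. φR_n = 0.75 × 308.16 = 231.1 kN.
Tension rupture (net): A_n = (212 − 1×32)×8 = 1440 mm² (U = 1.0, A_e = A_n). φR_n = 0.75 × 450 × 1440 = 486.0 kN.
Governing: min(402.8, 285.1, 526.6, 231.1, 486.0) = 231.1 kN → block shear.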